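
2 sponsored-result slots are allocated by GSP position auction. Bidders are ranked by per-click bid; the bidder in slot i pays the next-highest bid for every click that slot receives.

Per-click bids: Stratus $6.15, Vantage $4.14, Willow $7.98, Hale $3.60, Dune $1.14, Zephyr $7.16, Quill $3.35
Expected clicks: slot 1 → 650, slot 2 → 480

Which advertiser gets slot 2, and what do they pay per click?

Zephyr; $6.15 per click

Per-click bids in order: $7.98 (Willow) > $7.16 (Zephyr) > $6.15 (Stratus) > …
Slot 2 goes to the second-ranked bidder, Zephyr, who pays the next bid down: $6.15/click.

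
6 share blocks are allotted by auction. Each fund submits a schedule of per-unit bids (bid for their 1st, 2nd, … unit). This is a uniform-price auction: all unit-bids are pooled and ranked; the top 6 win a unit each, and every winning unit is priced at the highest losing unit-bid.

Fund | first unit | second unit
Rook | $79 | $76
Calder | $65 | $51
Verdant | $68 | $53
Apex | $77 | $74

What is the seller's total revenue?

All unit-bids, highest first — top 6: 79 (Rook-1), 77 (Apex-1), 76 (Rook-2), 74 (Apex-2), 68 (Verdant-1), 65 (Calder-1)
Highest rejected unit-bid = $53.
Allocation: Apex 2, Calder 1, Rook 2, Verdant 1. Every unit priced at $53.
Revenue = 6 × 53 = $318.

Total revenue: $318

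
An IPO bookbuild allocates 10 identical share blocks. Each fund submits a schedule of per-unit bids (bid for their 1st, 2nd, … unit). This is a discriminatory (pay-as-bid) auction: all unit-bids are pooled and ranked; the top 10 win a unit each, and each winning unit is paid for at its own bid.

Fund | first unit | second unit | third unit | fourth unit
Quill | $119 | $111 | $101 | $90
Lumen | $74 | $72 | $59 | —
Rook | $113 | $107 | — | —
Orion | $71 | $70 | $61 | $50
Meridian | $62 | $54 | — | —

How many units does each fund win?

Lumen 2, Orion 2, Quill 4, Rook 2

All unit-bids, highest first — top 10: 119 (Quill-1), 113 (Rook-1), 111 (Quill-2), 107 (Rook-2), 101 (Quill-3), 90 (Quill-4), 74 (Lumen-1), 72 (Lumen-2), 71 (Orion-1), 70 (Orion-2)
Next rejected bid: $62 (not a price — pay-as-bid).
Allocation: Lumen 2, Orion 2, Quill 4, Rook 2.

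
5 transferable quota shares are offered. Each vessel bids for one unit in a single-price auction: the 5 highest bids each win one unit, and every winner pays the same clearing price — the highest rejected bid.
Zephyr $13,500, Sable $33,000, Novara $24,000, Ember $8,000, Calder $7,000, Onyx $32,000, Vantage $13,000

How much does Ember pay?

Ember pays $0

Sorting: 33,000 (Sable), 32,000 (Onyx), 24,000 (Novara), 13,500 (Zephyr), 13,000 (Vantage), 8,000 (Ember), 7,000 (Calder)
Winners (5 units): Sable, Onyx, Novara, Zephyr, Vantage.
Clearing price = highest rejected bid = $8,000.
Ember does not win → pays $0.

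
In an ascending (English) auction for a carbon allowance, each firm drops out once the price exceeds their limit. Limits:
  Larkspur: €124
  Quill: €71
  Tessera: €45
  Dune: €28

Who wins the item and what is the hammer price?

Limits in order: 124 (Larkspur) > 71 (Quill) > 45 (Tessera) > 28 (Dune)
Bidding ends when Quill exits at €71; Larkspur takes it.

Larkspur wins at €71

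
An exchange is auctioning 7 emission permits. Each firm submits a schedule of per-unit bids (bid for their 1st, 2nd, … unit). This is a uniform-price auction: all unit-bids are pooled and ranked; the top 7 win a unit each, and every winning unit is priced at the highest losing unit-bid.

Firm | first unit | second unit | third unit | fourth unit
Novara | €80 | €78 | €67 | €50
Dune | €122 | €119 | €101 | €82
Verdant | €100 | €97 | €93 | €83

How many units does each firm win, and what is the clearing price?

Merging the schedules and taking the best 7: 122 (Dune-1), 119 (Dune-2), 101 (Dune-3), 100 (Verdant-1), 97 (Verdant-2), 93 (Verdant-3), 83 (Verdant-4)
Highest rejected unit-bid = €82.
Allocation: Dune 3, Verdant 4.

Dune 3, Verdant 4; clearing price €82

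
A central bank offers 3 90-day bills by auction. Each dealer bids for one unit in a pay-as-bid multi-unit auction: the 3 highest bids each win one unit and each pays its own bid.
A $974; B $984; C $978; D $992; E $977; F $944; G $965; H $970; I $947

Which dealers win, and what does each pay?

D $992, B $984, C $978

Bids ranked high→low: 992 (D), 984 (B), 978 (C), 977 (E), 974 (A), …
Top 3: D, B, C.
Each winner pays its own bid: D $992, B $984, C $978.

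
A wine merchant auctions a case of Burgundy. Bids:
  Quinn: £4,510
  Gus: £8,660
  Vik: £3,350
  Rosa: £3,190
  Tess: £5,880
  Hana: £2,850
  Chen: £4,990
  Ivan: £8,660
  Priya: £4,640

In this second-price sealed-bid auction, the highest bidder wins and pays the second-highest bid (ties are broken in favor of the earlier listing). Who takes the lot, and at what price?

Gus pays £8,660

Bids ranked: 8,660 (Gus) > 8,660 (Ivan) > 5,880 (Tess) > 4,990 (Chen) > 4,640 (Priya) > 4,510 (Quinn) > …
Gus and Ivan tie at £8,660; tie-break gives it to Gus.
Gus wins with the highest bid; price is set by the runner-up at £8,660.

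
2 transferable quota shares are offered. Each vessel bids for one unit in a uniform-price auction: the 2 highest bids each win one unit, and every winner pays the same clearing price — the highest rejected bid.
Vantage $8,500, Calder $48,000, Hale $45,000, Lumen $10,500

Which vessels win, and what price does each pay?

Bids ranked high→low: 48,000 (Calder), 45,000 (Hale), 10,500 (Lumen), 8,500 (Vantage)
Top 2: Calder, Hale.
First losing bid is Lumen's $10,500, which sets the uniform price.

Calder, Hale; each pays $10,500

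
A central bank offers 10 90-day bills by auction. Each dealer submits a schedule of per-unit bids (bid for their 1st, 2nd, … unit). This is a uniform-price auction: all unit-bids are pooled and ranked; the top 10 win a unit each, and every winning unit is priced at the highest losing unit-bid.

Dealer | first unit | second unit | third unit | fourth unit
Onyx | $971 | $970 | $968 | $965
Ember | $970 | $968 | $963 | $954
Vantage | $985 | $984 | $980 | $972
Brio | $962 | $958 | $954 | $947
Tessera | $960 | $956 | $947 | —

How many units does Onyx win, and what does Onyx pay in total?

Merging the schedules and taking the best 10: 985 (Vantage-1), 984 (Vantage-2), 980 (Vantage-3), 972 (Vantage-4), 971 (Onyx-1), 970 (Onyx-2), 970 (Ember-1), 968 (Onyx-3), 968 (Ember-2), 965 (Onyx-4)
First bid not allocated: $963.
Onyx wins 4 unit(s) at $963 each.

Onyx: 4 units, pays $3,852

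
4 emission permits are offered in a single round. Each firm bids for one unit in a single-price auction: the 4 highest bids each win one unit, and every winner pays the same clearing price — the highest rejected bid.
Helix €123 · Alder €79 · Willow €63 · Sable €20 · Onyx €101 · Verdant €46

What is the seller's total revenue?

Total revenue: €184

Bids ranked high→low: 123 (Helix), 101 (Onyx), 79 (Alder), 63 (Willow), 46 (Verdant), 20 (Sable)
The 4 highest are Helix, Onyx, Alder, Willow.
Highest unsuccessful bid: €46 → clearing price.
Total revenue = 4 × €46 = €184.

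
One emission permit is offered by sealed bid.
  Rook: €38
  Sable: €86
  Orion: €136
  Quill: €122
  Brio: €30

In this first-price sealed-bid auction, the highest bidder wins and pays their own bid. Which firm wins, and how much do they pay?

Bids ranked: 136 (Orion) > 122 (Quill) > 86 (Sable) > 38 (Rook) > 30 (Brio)
Orion has the highest bid and pays exactly that: €136.

Orion pays €136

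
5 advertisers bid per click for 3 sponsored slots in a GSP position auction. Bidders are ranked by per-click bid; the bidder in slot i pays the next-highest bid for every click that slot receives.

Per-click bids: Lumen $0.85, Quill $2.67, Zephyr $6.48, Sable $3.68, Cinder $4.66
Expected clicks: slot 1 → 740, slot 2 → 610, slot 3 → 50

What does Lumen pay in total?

Ranked by bid: $6.48 (Zephyr) > $4.66 (Cinder) > $3.68 (Sable) > $2.67 (Quill) > …
Lumen ranks below slot 3 → no slot, pays nothing.

Lumen pays $0.00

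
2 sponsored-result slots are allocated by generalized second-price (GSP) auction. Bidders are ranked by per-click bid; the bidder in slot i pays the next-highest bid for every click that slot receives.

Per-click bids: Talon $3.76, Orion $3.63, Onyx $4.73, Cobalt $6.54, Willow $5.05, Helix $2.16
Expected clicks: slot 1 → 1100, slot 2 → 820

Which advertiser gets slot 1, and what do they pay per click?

Cobalt; $5.05 per click

Ranked by bid: $6.54 (Cobalt) > $5.05 (Willow) > $4.73 (Onyx) > …
Slot 1 goes to the first-ranked bidder, Cobalt, who pays the next bid down: $5.05/click.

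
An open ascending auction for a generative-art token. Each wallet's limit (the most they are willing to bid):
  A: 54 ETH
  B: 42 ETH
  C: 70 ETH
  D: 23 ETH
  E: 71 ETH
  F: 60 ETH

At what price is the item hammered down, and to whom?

E wins at 70 ETH

Rule: the price rises until one bidder remains; the winner pays the price at which the last rival dropped out.
Limits in order: 71 (E) > 70 (C) > 60 (F) > 54 (A) > 42 (B) > 23 (D)
Bidding ends when C exits at 70 ETH; E takes it.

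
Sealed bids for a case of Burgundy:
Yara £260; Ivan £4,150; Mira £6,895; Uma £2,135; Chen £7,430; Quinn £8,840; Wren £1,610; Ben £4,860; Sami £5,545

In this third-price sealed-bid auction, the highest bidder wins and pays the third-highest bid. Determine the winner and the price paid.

Bids ranked: 8,840 (Quinn) > 7,430 (Chen) > 6,895 (Mira) > 5,545 (Sami) > 4,860 (Ben) > 4,150 (Ivan) > …
Quinn wins; payment is bid #3 in the ranking = £6,895.

Quinn pays £6,895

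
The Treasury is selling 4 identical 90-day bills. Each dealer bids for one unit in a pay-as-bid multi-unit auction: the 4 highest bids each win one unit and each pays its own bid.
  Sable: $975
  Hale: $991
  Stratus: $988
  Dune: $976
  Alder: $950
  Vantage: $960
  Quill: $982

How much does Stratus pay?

Stratus pays $988

Bids ranked high→low: 991 (Hale), 988 (Stratus), 982 (Quill), 976 (Dune), 975 (Sable), 960 (Vantage), …
Winners (4 units): Hale, Stratus, Quill, Dune.
Stratus wins → own bid $988.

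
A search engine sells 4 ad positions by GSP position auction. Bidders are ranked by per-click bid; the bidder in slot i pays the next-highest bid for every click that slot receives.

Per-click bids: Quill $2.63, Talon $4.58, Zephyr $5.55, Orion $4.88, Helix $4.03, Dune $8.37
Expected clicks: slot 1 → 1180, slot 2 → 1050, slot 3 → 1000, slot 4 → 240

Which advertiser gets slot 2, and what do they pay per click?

Ranked by bid: $8.37 (Dune) > $5.55 (Zephyr) > $4.88 (Orion) > $4.58 (Talon) > $4.03 (Helix) > …
Slot 2 goes to the second-ranked bidder, Zephyr, who pays the next bid down: $4.88/click.

Zephyr; $4.88 per click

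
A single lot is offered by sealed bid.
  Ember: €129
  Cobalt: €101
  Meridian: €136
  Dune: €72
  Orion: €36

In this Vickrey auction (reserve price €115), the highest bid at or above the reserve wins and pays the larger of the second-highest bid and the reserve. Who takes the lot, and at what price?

Bids in order: 136 (Meridian) > 129 (Ember) > 101 (Cobalt) > 72 (Dune) > 36 (Orion)
Highest eligible bid: Meridian at €136.
max(second-highest €129, reserve €115) = €129; the reserve does not bind.

Meridian pays €129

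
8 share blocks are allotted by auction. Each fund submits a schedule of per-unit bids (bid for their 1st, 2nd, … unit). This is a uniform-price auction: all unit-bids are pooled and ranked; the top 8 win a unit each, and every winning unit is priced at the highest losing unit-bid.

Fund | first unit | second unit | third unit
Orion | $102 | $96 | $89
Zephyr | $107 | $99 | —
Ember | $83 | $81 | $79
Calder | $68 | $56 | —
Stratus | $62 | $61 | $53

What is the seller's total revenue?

Total revenue: $544

Pooled unit-bids ranked (top 8): 107 (Zephyr-1), 102 (Orion-1), 99 (Zephyr-2), 96 (Orion-2), 89 (Orion-3), 83 (Ember-1), 81 (Ember-2), 79 (Ember-3)
The (k+1)-th unit-bid is $68.
Allocation: Ember 3, Orion 3, Zephyr 2. Every unit priced at $68.
Revenue = 8 × 68 = $544.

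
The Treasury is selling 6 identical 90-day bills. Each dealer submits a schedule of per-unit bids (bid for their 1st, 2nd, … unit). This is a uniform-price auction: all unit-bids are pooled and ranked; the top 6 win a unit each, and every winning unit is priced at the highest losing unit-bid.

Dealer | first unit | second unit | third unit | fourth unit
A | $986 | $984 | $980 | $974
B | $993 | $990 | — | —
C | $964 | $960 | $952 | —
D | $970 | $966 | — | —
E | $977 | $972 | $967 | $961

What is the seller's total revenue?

All unit-bids, highest first — top 6: 993 (B-1), 990 (B-2), 986 (A-1), 984 (A-2), 980 (A-3), 977 (E-1)
Highest rejected unit-bid = $974.
Allocation: A 3, B 2, E 1. Every unit priced at $974.
Revenue = 6 × 974 = $5,844.

Total revenue: $5,844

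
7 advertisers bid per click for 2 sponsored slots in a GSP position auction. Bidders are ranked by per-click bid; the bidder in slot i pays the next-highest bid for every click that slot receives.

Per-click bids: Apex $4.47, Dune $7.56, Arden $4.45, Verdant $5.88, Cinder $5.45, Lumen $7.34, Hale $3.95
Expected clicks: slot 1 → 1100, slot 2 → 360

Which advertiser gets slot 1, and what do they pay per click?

Dune; $7.34 per click

Ranked by bid: $7.56 (Dune) > $7.34 (Lumen) > $5.88 (Verdant) > …
Slot 1 goes to the first-ranked bidder, Dune, who pays the next bid down: $7.34/click.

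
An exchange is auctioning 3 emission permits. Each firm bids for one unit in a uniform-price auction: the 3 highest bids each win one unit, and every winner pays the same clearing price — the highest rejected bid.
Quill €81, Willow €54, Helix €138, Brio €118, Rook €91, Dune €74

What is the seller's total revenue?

Total revenue: €243

Bids ranked high→low: 138 (Helix), 118 (Brio), 91 (Rook), 81 (Quill), 74 (Dune), …
The 3 highest are Helix, Brio, Rook.
First losing bid is Quill's €81, which sets the uniform price.
Total revenue = 3 × €81 = €243.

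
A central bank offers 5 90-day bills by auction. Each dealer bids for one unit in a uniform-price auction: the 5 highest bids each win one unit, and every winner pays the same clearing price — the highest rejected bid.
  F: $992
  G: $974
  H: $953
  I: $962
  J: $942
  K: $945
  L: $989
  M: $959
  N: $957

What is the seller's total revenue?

Total revenue: $4,785

Bids ranked high→low: 992 (F), 989 (L), 974 (G), 962 (I), 959 (M), 957 (N), 953 (H), …
The 5 highest are F, L, G, I, M.
Highest unsuccessful bid: $957 → clearing price.
Total revenue = 5 × $957 = $4,785.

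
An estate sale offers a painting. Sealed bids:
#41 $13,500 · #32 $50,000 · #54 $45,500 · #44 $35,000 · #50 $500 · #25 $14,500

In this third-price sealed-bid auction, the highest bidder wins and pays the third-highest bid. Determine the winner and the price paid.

Bids ranked: 50,000 (#32) > 45,500 (#54) > 35,000 (#44) > 14,500 (#25) > 13,500 (#41) > 500 (#50)
#32 is highest; pays the third-highest bid, $35,000.

#32 pays $35,000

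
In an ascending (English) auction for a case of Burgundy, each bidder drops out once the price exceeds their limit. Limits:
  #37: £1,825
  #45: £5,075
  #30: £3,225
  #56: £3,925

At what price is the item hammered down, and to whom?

Limits ranked: 5,075 (#45) > 3,925 (#56) > 3,225 (#30) > 1,825 (#37)
Once the price passes £3,925, only #45 is left; the hammer falls at #56's limit of £3,925.

#45 wins at £3,925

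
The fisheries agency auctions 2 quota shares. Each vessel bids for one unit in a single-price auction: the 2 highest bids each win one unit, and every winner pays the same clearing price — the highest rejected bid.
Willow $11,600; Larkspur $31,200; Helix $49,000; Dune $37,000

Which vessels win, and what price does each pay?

Ordering the bids: 49,000 (Helix), 37,000 (Dune), 31,200 (Larkspur), 11,600 (Willow)
Top 2: Helix, Dune.
Highest unsuccessful bid: $31,200 → clearing price.

Helix, Dune; each pays $31,200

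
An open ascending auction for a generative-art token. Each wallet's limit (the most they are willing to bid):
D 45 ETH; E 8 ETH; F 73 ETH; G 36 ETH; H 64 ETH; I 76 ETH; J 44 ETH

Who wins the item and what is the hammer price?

Limits in order: 76 (I) > 73 (F) > 64 (H) > 45 (D) > 44 (J) > 36 (G) > …
Bidding ends when F exits at 73 ETH; I takes it.

I wins at 73 ETH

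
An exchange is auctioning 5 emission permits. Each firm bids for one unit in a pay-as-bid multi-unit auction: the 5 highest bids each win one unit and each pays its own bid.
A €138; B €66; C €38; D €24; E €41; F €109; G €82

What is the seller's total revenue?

Ordering the bids: 138 (A), 109 (F), 82 (G), 66 (B), 41 (E), 38 (C), 24 (D)
Winners (5 units): A, F, G, B, E.
Total revenue = 138 + 109 + 82 + 66 + 41 = €436.

Total revenue: €436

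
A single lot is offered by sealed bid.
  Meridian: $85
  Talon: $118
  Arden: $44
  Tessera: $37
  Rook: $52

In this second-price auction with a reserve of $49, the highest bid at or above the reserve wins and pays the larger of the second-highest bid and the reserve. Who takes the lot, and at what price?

Talon pays $85

Second-price auction with a reserve of $49: the highest bid at or above the reserve wins and pays the larger of the second-highest bid and the reserve.
Bids ranked: 118 (Talon) > 85 (Meridian) > 52 (Rook) > 44 (Arden) > 37 (Tessera)
Talon has the top bid at or above the reserve ($118).
Second-highest bid $85 exceeds the reserve $49 → payment $85.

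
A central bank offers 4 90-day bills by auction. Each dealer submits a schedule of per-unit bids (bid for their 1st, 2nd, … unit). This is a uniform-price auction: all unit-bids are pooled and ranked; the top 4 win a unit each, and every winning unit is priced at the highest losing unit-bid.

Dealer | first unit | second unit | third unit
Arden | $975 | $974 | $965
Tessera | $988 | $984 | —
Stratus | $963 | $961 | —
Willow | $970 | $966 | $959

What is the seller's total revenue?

Total revenue: $3,880

Merging the schedules and taking the best 4: 988 (Tessera-1), 984 (Tessera-2), 975 (Arden-1), 974 (Arden-2)
The (k+1)-th unit-bid is $970.
Allocation: Arden 2, Tessera 2. Every unit priced at $970.
Revenue = 4 × 970 = $3,880.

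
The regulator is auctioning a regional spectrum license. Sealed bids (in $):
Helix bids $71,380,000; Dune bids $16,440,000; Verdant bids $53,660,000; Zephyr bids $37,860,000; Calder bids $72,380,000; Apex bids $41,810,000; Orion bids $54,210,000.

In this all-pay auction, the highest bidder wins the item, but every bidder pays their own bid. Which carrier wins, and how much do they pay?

All-pay auction: the highest bidder wins the item, but every bidder pays their own bid.
Sorting bids: 72,380,000 (Calder) > 71,380,000 (Helix) > 54,210,000 (Orion) > 53,660,000 (Verdant) > 41,810,000 (Apex) > 37,860,000 (Zephyr) > …
Calder is highest and takes the item; every bidder forfeits their bid.

Calder pays $72,380,000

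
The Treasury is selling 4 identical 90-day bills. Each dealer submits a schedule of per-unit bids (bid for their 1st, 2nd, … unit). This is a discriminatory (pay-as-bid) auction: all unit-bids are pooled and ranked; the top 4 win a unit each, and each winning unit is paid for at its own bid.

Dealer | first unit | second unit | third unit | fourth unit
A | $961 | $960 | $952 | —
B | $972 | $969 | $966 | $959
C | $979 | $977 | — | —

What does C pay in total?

Merging the schedules and taking the best 4: 979 (C-1), 977 (C-2), 972 (B-1), 969 (B-2)
Next rejected bid: $966 (not a price — pay-as-bid).
C's winning unit-bids: 979 + 977 = $1,956.

C pays $1,956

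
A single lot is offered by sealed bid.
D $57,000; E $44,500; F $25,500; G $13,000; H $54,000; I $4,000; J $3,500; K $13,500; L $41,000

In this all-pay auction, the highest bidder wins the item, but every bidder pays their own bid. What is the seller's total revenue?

All-pay auction: the highest bidder wins the item, but every bidder pays their own bid.
Bids ranked: 57,000 (D) > 54,000 (H) > 44,500 (E) > 41,000 (L) > 25,500 (F) > 13,500 (K) > …
D wins with the top bid; all bids are sunk regardless.
Every bidder forfeits their bid regardless of winning.
Revenue = 57,000 + 44,500 + 25,500 + 13,000 + 54,000 + 4,000 + 3,500 + 13,500 + 41,000 = $256,000.

Total revenue: $256,000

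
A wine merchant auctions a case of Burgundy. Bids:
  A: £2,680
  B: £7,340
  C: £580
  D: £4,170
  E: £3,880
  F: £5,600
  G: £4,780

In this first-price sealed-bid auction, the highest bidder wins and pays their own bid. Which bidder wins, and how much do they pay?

Bids in order: 7,340 (B) > 5,600 (F) > 4,780 (G) > 4,170 (D) > 3,880 (E) > 2,680 (A) > …
First-price: B pays what they bid, £7,340.

B pays £7,340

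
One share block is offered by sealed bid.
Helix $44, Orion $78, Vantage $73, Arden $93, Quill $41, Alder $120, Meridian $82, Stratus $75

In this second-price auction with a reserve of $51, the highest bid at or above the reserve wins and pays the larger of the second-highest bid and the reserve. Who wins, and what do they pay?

Bids ranked: 120 (Alder) > 93 (Arden) > 82 (Meridian) > 78 (Orion) > 75 (Stratus) > 73 (Vantage) > …
Highest eligible bid: Alder at $120.
max(second-highest $93, reserve $51) = $93; the reserve does not bind.

Alder pays $93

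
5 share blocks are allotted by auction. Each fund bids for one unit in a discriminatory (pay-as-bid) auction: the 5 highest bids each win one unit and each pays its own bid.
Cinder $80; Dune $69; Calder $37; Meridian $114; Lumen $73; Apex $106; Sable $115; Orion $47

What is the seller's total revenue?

Bids ranked high→low: 115 (Sable), 114 (Meridian), 106 (Apex), 80 (Cinder), 73 (Lumen), 69 (Dune), 47 (Orion), …
Top 5: Sable, Meridian, Apex, Cinder, Lumen.
Total revenue = 115 + 114 + 106 + 80 + 73 = $488.

Total revenue: $488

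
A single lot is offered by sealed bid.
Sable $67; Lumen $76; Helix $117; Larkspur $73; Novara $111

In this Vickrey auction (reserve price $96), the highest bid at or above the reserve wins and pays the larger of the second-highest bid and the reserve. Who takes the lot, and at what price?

Sorting bids: 117 (Helix) > 111 (Novara) > 76 (Lumen) > 73 (Larkspur) > 67 (Sable)
Highest eligible bid: Helix at $117.
Second-highest bid $111 exceeds the reserve $96 → payment $111.

Helix pays $111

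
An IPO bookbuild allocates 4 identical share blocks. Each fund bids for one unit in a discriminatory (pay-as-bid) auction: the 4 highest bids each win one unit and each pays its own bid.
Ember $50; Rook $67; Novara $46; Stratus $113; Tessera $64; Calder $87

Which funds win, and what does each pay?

Stratus $113, Calder $87, Rook $67, Tessera $64

Bids ranked high→low: 113 (Stratus), 87 (Calder), 67 (Rook), 64 (Tessera), 50 (Ember), 46 (Novara)
The 4 highest are Stratus, Calder, Rook, Tessera.
Each winner pays its own bid: Stratus $113, Calder $87, Rook $67, Tessera $64.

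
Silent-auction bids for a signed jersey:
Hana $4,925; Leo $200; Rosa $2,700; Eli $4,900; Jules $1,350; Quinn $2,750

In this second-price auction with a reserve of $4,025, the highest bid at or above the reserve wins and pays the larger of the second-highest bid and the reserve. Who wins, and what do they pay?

Second-price auction with a reserve of $4,025: the highest bid at or above the reserve wins and pays the larger of the second-highest bid and the reserve.
Sorting bids: 4,925 (Hana) > 4,900 (Eli) > 2,750 (Quinn) > 2,700 (Rosa) > 1,350 (Jules) > 200 (Leo)
Highest eligible bid: Hana at $4,925.
max(second-highest $4,900, reserve $4,025) = $4,900; the reserve does not bind.

Hana pays $4,900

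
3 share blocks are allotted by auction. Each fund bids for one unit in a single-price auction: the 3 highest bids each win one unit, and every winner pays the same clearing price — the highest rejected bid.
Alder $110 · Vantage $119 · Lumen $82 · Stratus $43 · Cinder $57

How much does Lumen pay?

Sorting: 119 (Vantage), 110 (Alder), 82 (Lumen), 57 (Cinder), 43 (Stratus)
Winners (3 units): Vantage, Alder, Lumen.
Highest unsuccessful bid: $57 → clearing price.
Lumen wins → pays $57.

Lumen pays $57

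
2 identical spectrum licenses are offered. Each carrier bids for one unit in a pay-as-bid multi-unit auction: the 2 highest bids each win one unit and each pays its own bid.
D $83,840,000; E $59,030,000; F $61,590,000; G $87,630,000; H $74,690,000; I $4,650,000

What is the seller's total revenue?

Total revenue: $171,470,000

Sorting: 87,630,000 (G), 83,840,000 (D), 74,690,000 (H), 61,590,000 (F), …
The 2 highest are G, D.
Total revenue = 87,630,000 + 83,840,000 = $171,470,000.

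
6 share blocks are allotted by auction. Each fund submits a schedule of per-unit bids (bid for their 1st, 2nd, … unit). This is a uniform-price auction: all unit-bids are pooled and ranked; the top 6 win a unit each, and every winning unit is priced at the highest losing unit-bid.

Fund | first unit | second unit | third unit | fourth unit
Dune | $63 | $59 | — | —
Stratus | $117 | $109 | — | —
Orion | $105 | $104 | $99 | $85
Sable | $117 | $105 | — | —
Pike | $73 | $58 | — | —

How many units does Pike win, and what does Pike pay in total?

Pike: 0 units, pays $0

All unit-bids, highest first — top 6: 117 (Stratus-1), 117 (Sable-1), 109 (Stratus-2), 105 (Orion-1), 105 (Sable-2), 104 (Orion-2)
First bid not allocated: $99.
Pike wins 0 unit(s) at $99 each.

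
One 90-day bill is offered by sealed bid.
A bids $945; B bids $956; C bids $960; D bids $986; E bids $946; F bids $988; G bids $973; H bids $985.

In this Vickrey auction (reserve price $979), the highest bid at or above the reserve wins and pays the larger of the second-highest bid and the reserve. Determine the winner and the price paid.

Vickrey auction (reserve price $979): the highest bid at or above the reserve wins and pays the larger of the second-highest bid and the reserve.
Bids ranked: 988 (F) > 986 (D) > 985 (H) > 973 (G) > 960 (C) > 956 (B) > …
Highest eligible bid: F at $988.
Second-highest bid $986 exceeds the reserve $979 → payment $986.

F pays $986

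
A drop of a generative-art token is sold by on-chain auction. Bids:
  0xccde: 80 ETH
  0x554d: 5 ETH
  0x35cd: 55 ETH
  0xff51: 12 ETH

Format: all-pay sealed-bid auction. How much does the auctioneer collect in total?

Bids ranked: 80 (0xccde) > 55 (0x35cd) > 12 (0xff51) > 5 (0x554d)
0xccde wins with the top bid; all bids are sunk regardless.
Every bidder forfeits their bid regardless of winning.
Revenue = 80 + 5 + 55 + 12 = 152 ETH.

Total revenue: 152 ETH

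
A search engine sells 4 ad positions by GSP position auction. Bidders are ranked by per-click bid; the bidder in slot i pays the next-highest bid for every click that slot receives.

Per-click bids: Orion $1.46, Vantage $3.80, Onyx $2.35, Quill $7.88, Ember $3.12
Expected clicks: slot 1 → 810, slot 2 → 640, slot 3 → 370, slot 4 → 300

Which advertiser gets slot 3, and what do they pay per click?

Ranked by bid: $7.88 (Quill) > $3.80 (Vantage) > $3.12 (Ember) > $2.35 (Onyx) > $1.46 (Orion)
Slot 3 goes to the third-ranked bidder, Ember, who pays the next bid down: $2.35/click.

Ember; $2.35 per click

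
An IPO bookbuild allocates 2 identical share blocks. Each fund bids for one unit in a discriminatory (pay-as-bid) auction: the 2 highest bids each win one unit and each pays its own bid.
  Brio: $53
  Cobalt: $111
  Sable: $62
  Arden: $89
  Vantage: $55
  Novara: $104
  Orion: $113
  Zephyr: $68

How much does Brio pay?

Ordering the bids: 113 (Orion), 111 (Cobalt), 104 (Novara), 89 (Arden), …
Top 2: Orion, Cobalt.
Brio does not win → $0.

Brio pays $0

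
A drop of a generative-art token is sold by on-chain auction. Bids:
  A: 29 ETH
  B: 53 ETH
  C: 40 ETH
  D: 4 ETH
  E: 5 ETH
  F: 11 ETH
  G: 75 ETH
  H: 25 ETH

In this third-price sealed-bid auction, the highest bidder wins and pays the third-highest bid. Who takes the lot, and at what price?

Bids in order: 75 (G) > 53 (B) > 40 (C) > 29 (A) > 25 (H) > 11 (F) > …
G wins; payment is bid #3 in the ranking = 40 ETH.

G pays 40 ETH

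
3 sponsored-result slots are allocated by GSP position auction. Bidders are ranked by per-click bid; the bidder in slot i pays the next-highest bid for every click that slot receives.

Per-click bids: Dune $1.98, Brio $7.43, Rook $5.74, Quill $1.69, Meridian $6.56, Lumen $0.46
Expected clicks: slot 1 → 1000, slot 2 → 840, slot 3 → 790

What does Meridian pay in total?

Meridian pays $4821.60

Per-click bids in order: $7.43 (Brio) > $6.56 (Meridian) > $5.74 (Rook) > $1.98 (Dune) > …
Meridian holds slot 2 → pays next bid $5.74 × 840 clicks = $4821.60.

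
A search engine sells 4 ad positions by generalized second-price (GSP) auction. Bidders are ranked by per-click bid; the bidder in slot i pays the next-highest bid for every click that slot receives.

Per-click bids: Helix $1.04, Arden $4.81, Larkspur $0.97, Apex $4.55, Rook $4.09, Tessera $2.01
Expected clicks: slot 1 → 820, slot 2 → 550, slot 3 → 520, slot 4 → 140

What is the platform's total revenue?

Ranked by bid: $4.81 (Arden) > $4.55 (Apex) > $4.09 (Rook) > $2.01 (Tessera) > $1.04 (Helix) > …
Slot 1: Arden pays $4.55 × 820 = $3731.00
Slot 2: Apex pays $4.09 × 550 = $2249.50
Slot 3: Rook pays $2.01 × 520 = $1045.20
Slot 4: Tessera pays $1.04 × 140 = $145.60
Total = $7171.30

Total revenue: $7171.30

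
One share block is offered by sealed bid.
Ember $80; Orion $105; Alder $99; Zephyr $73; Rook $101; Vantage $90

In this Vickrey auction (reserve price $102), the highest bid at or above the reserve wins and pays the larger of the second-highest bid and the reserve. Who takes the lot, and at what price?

Orion pays $102

Rule: the highest bid at or above the reserve wins and pays the larger of the second-highest bid and the reserve.
Sorting bids: 105 (Orion) > 101 (Rook) > 99 (Alder) > 90 (Vantage) > 80 (Ember) > 73 (Zephyr)
Orion has the top bid at or above the reserve ($105).
Second-highest bid $101 is below the reserve $102, so the reserve binds → payment $102.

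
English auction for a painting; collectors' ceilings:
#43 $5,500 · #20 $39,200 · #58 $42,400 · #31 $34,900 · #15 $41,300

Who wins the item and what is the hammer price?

#58 wins at $41,300

Limits in order: 42,400 (#58) > 41,300 (#15) > 39,200 (#20) > 34,900 (#31) > 5,500 (#43)
Once the price passes $41,300, only #58 is left; the hammer falls at #15's limit of $41,300.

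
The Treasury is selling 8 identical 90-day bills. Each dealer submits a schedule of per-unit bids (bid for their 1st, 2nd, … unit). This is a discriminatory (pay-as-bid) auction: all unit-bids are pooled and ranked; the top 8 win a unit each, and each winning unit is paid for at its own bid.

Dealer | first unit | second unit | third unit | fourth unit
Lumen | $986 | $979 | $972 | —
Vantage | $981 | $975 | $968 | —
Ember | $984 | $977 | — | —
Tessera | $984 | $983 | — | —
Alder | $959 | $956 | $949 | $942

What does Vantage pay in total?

Vantage pays $1,956

Pooled unit-bids ranked (top 8): 986 (Lumen-1), 984 (Ember-1), 984 (Tessera-1), 983 (Tessera-2), 981 (Vantage-1), 979 (Lumen-2), 977 (Ember-2), 975 (Vantage-2)
Next rejected bid: $972 (not a price — pay-as-bid).
Vantage's winning unit-bids: 981 + 975 = $1,956.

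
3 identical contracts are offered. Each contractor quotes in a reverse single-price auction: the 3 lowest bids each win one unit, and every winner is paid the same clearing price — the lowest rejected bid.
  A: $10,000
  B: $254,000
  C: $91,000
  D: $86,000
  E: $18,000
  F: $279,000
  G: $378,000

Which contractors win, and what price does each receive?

A, E, D; each is paid $91,000

Bids ranked low→high: 10,000 (A), 18,000 (E), 86,000 (D), 91,000 (C), 254,000 (B), …
Winners (3 units): A, E, D.
First losing bid is C's $91,000, which sets the uniform price.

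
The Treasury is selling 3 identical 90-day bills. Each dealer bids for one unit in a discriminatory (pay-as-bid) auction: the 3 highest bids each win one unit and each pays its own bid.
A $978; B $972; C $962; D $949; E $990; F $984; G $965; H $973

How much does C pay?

C pays $0

Ordering the bids: 990 (E), 984 (F), 978 (A), 973 (H), 972 (B), …
Winners (3 units): E, F, A.
C does not win → $0.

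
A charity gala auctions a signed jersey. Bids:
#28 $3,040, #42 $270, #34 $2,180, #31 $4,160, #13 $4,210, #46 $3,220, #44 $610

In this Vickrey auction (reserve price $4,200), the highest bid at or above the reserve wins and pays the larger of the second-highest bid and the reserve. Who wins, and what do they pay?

Sorting bids: 4,210 (#13) > 4,160 (#31) > 3,220 (#46) > 3,040 (#28) > 2,180 (#34) > 610 (#44) > …
#13 has the top bid at or above the reserve ($4,210).
Second-highest bid $4,160 is below the reserve $4,200, so the reserve binds → payment $4,200.

#13 pays $4,200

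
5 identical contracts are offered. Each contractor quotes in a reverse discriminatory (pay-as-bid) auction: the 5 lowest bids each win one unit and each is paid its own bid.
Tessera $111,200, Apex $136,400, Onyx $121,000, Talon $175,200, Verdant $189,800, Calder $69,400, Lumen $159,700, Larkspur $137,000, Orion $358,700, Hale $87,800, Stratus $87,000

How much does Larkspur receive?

Larkspur is paid $0

Bids ranked low→high: 69,400 (Calder), 87,000 (Stratus), 87,800 (Hale), 111,200 (Tessera), 121,000 (Onyx), 136,400 (Apex), 137,000 (Larkspur), …
The 5 lowest are Calder, Stratus, Hale, Tessera, Onyx.
Larkspur does not win → $0.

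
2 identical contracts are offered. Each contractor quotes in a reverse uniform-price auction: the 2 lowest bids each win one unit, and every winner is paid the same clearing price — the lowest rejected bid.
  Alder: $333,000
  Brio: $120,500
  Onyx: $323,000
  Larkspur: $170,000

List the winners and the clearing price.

Sorting: 120,500 (Brio), 170,000 (Larkspur), 323,000 (Onyx), 333,000 (Alder)
Winners (2 units): Brio, Larkspur.
First losing bid is Onyx's $323,000, which sets the uniform price.

Brio, Larkspur; each is paid $323,000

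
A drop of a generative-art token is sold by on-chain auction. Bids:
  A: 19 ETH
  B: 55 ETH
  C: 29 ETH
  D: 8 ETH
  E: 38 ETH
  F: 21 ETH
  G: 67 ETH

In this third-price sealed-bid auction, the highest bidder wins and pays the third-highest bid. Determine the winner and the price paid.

G pays 38 ETH

Third-price sealed-bid auction: the highest bidder wins and pays the third-highest bid.
Sorting bids: 67 (G) > 55 (B) > 38 (E) > 29 (C) > 21 (F) > 19 (A) > …
G wins; payment is bid #3 in the ranking = 38 ETH.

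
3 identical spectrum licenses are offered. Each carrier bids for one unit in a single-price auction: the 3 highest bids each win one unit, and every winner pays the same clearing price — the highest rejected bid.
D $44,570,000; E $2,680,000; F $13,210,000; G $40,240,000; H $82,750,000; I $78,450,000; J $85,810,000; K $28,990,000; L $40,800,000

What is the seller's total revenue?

Sorting: 85,810,000 (J), 82,750,000 (H), 78,450,000 (I), 44,570,000 (D), 40,800,000 (L), …
The 3 highest are J, H, I.
First losing bid is D's $44,570,000, which sets the uniform price.
Total revenue = 3 × $44,570,000 = $133,710,000.

Total revenue: $133,710,000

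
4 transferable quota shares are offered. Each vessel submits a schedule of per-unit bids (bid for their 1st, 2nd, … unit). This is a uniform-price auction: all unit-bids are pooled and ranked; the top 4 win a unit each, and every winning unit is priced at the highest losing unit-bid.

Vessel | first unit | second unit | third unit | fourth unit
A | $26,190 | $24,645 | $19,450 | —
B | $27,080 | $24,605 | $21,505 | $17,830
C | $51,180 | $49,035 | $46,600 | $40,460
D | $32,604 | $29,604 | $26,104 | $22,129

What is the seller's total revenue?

Pooled unit-bids ranked (top 4): 51,180 (C-1), 49,035 (C-2), 46,600 (C-3), 40,460 (C-4)
Highest rejected unit-bid = $32,604.
Allocation: C 4. Every unit priced at $32,604.
Revenue = 4 × 32,604 = $130,416.

Total revenue: $130,416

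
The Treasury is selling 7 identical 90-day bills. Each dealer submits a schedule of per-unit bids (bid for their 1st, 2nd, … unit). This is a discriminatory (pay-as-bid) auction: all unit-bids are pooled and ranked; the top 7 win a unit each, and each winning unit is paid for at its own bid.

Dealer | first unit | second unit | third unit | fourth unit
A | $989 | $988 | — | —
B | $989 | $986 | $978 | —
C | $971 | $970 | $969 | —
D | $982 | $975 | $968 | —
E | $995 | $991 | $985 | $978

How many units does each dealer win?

All unit-bids, highest first — top 7: 995 (E-1), 991 (E-2), 989 (A-1), 989 (B-1), 988 (A-2), 986 (B-2), 985 (E-3)
Next rejected bid: $982 (not a price — pay-as-bid).
Allocation: A 2, B 2, E 3.

A 2, B 2, E 3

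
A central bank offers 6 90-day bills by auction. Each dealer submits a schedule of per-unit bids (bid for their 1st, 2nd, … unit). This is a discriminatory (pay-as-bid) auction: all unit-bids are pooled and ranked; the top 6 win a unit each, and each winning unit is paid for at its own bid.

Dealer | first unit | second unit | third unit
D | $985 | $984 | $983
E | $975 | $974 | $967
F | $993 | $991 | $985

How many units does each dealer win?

All unit-bids, highest first — top 6: 993 (F-1), 991 (F-2), 985 (D-1), 985 (F-3), 984 (D-2), 983 (D-3)
Next rejected bid: $975 (not a price — pay-as-bid).
Allocation: D 3, F 3.

D 3, F 3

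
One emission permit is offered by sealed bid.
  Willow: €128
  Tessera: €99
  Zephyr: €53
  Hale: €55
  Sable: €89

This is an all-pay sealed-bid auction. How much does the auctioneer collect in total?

Total revenue: €424

Bids in order: 128 (Willow) > 99 (Tessera) > 89 (Sable) > 55 (Hale) > 53 (Zephyr)
Every bidder forfeits their bid regardless of winning.
Revenue = 128 + 99 + 53 + 55 + 89 = €424.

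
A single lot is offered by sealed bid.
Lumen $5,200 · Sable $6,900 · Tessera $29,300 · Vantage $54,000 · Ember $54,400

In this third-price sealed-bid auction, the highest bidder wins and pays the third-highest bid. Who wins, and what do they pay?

Ember pays $29,300

Third-price sealed-bid auction: the highest bidder wins and pays the third-highest bid.
Sorting bids: 54,400 (Ember) > 54,000 (Vantage) > 29,300 (Tessera) > 6,900 (Sable) > 5,200 (Lumen)
Ember wins; payment is bid #3 in the ranking = $29,300.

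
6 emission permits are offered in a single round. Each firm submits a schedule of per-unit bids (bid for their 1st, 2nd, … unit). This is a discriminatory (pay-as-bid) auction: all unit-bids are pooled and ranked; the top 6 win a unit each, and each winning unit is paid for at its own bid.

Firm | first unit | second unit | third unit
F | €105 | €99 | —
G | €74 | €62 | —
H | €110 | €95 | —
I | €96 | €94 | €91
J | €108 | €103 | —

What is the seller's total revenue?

Total revenue: €621

Merging the schedules and taking the best 6: 110 (H-1), 108 (J-1), 105 (F-1), 103 (J-2), 99 (F-2), 96 (I-1)
Next rejected bid: €95 (not a price — pay-as-bid).
Each winning unit pays its own bid.
Revenue = 110 + 108 + 105 + 103 + 99 + 96 = €621.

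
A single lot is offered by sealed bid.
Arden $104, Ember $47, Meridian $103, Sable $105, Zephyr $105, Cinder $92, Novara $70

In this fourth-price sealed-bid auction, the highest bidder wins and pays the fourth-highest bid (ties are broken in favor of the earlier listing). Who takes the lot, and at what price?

Rule: the highest bidder wins and pays the fourth-highest bid.
Bids in order: 105 (Sable) > 105 (Zephyr) > 104 (Arden) > 103 (Meridian) > 92 (Cinder) > 70 (Novara) > …
Sable and Zephyr tie at $105; tie-break gives it to Sable.
Sable wins; payment is bid #4 in the ranking = $103.

Sable pays $103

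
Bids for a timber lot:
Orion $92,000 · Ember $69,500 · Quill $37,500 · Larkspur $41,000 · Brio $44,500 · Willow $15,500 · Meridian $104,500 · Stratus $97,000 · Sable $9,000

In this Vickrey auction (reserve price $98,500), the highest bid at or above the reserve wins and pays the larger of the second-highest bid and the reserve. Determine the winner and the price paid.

Meridian pays $98,500

Bids ranked: 104,500 (Meridian) > 97,000 (Stratus) > 92,000 (Orion) > 69,500 (Ember) > 44,500 (Brio) > 41,000 (Larkspur) > …
Highest eligible bid: Meridian at $104,500.
Second-highest bid $97,000 is below the reserve $98,500, so the reserve binds → payment $98,500.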